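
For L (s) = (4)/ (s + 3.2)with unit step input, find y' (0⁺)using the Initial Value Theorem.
IVT: y'(0⁺) = lim_{s→∞} s²·Y(s) = lim_{s→∞} s·L(s).
deg(num) = 0, deg(den) = 1, relative degree = 1, so s·L(s) → (leading num)/(leading den) = 4/1 = 4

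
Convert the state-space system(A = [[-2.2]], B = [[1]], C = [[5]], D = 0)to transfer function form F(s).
F(s) = C(sI - A)⁻¹B + D.
Characteristic polynomial det(sI - A) = s + 2.2.
Numerator from C·adj(sI-A)·B + D·det(sI-A) = 5.
F(s) = (5)/(s + 2.2)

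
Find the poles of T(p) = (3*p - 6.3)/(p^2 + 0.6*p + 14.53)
Set denominator = 0: p^2 + 0.6*p + 14.53 = 0 → Poles: -0.3 + 3.8j, -0.3 - 3.8j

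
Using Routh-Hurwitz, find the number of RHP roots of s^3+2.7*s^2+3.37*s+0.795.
Routh array:
s^3: [1, 3.37]; s^2: [2.7, 0.795]; s^1: [3.07556]; s^0: [0.795]
First column: [1, 2.7, 3.07556, 0.795]. Sign changes = RHP roots = 0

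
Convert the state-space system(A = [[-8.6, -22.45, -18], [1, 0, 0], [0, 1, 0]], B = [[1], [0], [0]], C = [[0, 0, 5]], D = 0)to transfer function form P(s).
P(s) = C(sI - A)⁻¹B + D.
Characteristic polynomial det(sI - A) = s^3 + 8.6*s^2 + 22.45*s + 18.
Numerator from C·adj(sI-A)·B + D·det(sI-A) = 5.
P(s) = (5)/(s^3 + 8.6*s^2 + 22.45*s + 18)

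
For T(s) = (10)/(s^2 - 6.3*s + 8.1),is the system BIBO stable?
Denominator: s^2 - 6.3*s + 8.1 = (s - 4.5)(s - 1.8). Poles: 1.8, 4.5. All Re(p)<0: No (unstable)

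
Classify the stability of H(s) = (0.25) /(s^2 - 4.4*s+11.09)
Denominator: s^2 - 4.4*s + 11.09. Poles: 2.2 + 2.5j, 2.2 - 2.5j. Unstable (2 pole(s) in RHP)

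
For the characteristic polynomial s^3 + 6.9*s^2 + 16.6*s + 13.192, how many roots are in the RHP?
s^3 + 6.9*s^2 + 16.6*s + 13.192 = (s + 1.7)(s^2 + 5.2*s + 7.76). Poles: -1.7, -2.6 + 1j, -2.6 - 1j. RHP poles (Re>0): 0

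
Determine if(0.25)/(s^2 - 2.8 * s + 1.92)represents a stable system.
Denominator: s^2 - 2.8*s + 1.92 = (s - 1.6)(s - 1.2). Poles: 1.2, 1.6. All Re(p)<0: No (unstable)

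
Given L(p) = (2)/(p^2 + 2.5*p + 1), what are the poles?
Set denominator = 0: p^2 + 2.5*p + 1 = (p + 2)(p + 0.5) = 0 → Poles: -0.5, -2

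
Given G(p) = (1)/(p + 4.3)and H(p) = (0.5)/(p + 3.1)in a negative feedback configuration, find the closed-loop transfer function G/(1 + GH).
Closed-loop T = G/(1+GH).
Numerator: G_num * H_den = p + 3.1.
Denominator: G_den * H_den + G_num * H_num = (p^2 + 7.4*p + 13.33) + (0.5) = p^2 + 7.4*p + 13.83.
T(p) = (p + 3.1)/(p^2 + 7.4*p + 13.83)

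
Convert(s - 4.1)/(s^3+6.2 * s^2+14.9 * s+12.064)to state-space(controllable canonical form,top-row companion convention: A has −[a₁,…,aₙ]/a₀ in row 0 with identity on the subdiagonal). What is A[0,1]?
Reachable canonical form for den = s^3 + 6.2*s^2 + 14.9*s + 12.064: top row of A = -[a₁,a₂,...,aₙ]/a₀, ones on the subdiagonal, zeros elsewhere.
A = [[-6.2, -14.9, -12.064], [1, 0, 0], [0, 1, 0]].
A[0,1] = -14.9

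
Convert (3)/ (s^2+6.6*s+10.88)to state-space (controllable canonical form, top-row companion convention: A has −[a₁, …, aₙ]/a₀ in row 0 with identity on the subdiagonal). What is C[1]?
Reachable canonical form: C = numerator coefficients (right-aligned, zero-padded to length n).
num = 3, C = [[0, 3]].
C[1] = 3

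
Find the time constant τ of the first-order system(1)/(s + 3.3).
First-order system: τ = -1/pole. Pole = -3.3. τ = -1/(-3.3) = 0.303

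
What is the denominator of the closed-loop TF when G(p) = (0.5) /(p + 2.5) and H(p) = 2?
Characteristic poly = G_den * H_den + G_num * H_num = (p + 2.5) + (1) = p + 3.5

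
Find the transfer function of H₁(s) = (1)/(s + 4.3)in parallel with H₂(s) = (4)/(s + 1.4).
Parallel: H = H₁ + H₂ = (n₁·d₂ + n₂·d₁)/(d₁·d₂).
n₁·d₂ = s + 1.4. n₂·d₁ = 4*s + 17.2. Sum = 5*s + 18.6. d₁·d₂ = s^2 + 5.7*s + 6.02.
H(s) = (5*s + 18.6)/(s^2 + 5.7*s + 6.02)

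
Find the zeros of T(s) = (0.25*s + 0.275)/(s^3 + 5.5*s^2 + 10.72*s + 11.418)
Set numerator = 0: 0.25*s + 0.275 = 0 → Zeros: -1.1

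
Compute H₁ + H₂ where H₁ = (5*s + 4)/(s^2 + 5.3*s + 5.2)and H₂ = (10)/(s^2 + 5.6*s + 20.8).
Parallel: H = H₁ + H₂ = (n₁·d₂ + n₂·d₁)/(d₁·d₂).
n₁·d₂ = 5*s^3 + 32*s^2 + 126.4*s + 83.2. n₂·d₁ = 10*s^2 + 53*s + 52. Sum = 5*s^3 + 42*s^2 + 179.4*s + 135.2. d₁·d₂ = s^4 + 10.9*s^3 + 55.68*s^2 + 139.36*s + 108.16.
H(s) = (5*s^3 + 42*s^2 + 179.4*s + 135.2)/(s^4 + 10.9*s^3 + 55.68*s^2 + 139.36*s + 108.16)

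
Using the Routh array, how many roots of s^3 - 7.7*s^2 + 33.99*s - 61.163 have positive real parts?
Routh array:
s^3: [1, 33.99]; s^2: [-7.7, -61.163]; s^1: [26.0468]; s^0: [-61.163]
First column: [1, -7.7, 26.0468, -61.163]. Sign changes = RHP roots = 3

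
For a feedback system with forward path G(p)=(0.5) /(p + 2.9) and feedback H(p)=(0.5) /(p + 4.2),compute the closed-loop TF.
Closed-loop T = G/(1+GH).
Numerator: G_num * H_den = 0.5*p + 2.1.
Denominator: G_den * H_den + G_num * H_num = (p^2 + 7.1*p + 12.18) + (0.25) = p^2 + 7.1*p + 12.43.
T(p) = (0.5*p + 2.1)/(p^2 + 7.1*p + 12.43)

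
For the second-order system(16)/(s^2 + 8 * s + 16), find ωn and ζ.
Standard form: ωn²/(s²+2ζωn·s+ωn²).
const=16=ωn² → ωn=4, s coeff=8=2ζωn → ζ=1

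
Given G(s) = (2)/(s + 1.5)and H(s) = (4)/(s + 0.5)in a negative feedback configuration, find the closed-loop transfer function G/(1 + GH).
Closed-loop T = G/(1+GH).
Numerator: G_num * H_den = 2*s + 1.
Denominator: G_den * H_den + G_num * H_num = (s^2 + 2*s + 0.75) + (8) = s^2 + 2*s + 8.75.
T(s) = (2*s + 1)/(s^2 + 2*s + 8.75)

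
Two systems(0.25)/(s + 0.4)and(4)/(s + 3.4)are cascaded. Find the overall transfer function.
Series: H = H₁ · H₂ = (n₁·n₂)/(d₁·d₂).
Num: n₁·n₂ = 1. Den: d₁·d₂ = s^2 + 3.8*s + 1.36.
H(s) = (1)/(s^2 + 3.8*s + 1.36)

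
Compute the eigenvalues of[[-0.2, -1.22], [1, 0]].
Eigenvalues solve det(λI - A) = 0.
Characteristic polynomial: λ^2 + 0.2*λ + 1.22 = 0.
Roots: -0.1 + 1.1j, -0.1 - 1.1j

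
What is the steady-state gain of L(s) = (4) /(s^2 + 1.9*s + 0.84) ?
DC gain = L(0) = num(0)/den(0) = 4/0.84 = 4.762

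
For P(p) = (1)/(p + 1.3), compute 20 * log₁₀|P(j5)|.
Substitute p = j*5: P(j5) = 0.0487074 - 0.187336j.
|P(j5)| = sqrt(Re² + Im²) = 0.1936.
20*log₁₀(0.1936) = -14.26 dB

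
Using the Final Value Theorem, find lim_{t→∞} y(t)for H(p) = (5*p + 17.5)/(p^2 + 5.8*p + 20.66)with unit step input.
FVT: lim_{t→∞} y(t) = lim_{p→0} p*Y(p) where Y(p) = H(p)/p.
= lim_{p→0} H(p) = H(0) = num(0)/den(0) = 17.5/20.66 = 0.847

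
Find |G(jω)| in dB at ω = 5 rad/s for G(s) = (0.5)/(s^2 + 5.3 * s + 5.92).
Substitute s = j*5: G(j5) = -0.00894686 - 0.0124262j.
|G(j5)| = sqrt(Re² + Im²) = 0.01531.
20*log₁₀(0.01531) = -36.30 dB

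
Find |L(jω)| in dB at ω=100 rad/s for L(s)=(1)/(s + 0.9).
Substitute s = j*100: L(j100) = 8.99927e-05 - 0.00999919j.
|L(j100)| = sqrt(Re² + Im²) = 0.01.
20*log₁₀(0.01) = -40.00 dB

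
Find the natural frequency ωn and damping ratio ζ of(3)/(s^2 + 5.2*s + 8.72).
Underdamped: complex pole -2.6 + 1.4j. ωn = |pole| = 2.953, ζ = -Re(pole)/ωn = 0.8805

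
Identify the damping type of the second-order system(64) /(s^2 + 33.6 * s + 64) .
Standard form: ωn²/(s²+2ζωn·s+ωn²) gives ωn=8, ζ=2.1.
Overdamped (ζ = 2.1 > 1)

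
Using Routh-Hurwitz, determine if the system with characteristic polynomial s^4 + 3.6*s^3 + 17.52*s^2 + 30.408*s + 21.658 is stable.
Routh array:
s^4: [1, 17.52, 21.658]; s^3: [3.6, 30.408]; s^2: [9.07333, 21.658]; s^1: [21.8148]; s^0: [21.658]
First column: [1, 3.6, 9.07333, 21.8148, 21.658]. Sign changes = 0.
Yes, stable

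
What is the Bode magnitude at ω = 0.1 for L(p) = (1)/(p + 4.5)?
Substitute p = j*0.1: L(j0.1) = 0.222113 - 0.00493583j.
|L(j0.1)| = sqrt(Re² + Im²) = 0.2222.
20*log₁₀(0.2222) = -13.07 dB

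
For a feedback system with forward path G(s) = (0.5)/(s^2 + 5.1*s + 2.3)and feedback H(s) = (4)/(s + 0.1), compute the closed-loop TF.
Closed-loop T = G/(1+GH).
Numerator: G_num * H_den = 0.5*s + 0.05.
Denominator: G_den * H_den + G_num * H_num = (s^3 + 5.2*s^2 + 2.81*s + 0.23) + (2) = s^3 + 5.2*s^2 + 2.81*s + 2.23.
T(s) = (0.5*s + 0.05)/(s^3 + 5.2*s^2 + 2.81*s + 2.23)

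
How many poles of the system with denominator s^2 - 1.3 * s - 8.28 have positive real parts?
s^2 - 1.3*s - 8.28 = (s - 3.6)(s + 2.3). Poles: -2.3, 3.6. RHP poles (Re>0): 1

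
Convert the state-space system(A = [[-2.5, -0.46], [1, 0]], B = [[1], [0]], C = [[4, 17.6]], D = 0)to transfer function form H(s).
H(s) = C(sI - A)⁻¹B + D.
Characteristic polynomial det(sI - A) = s^2 + 2.5*s + 0.46.
Numerator from C·adj(sI-A)·B + D·det(sI-A) = 4*s + 17.6.
H(s) = (4*s + 17.6)/(s^2 + 2.5*s + 0.46)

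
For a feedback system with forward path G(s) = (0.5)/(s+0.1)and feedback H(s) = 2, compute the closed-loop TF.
Closed-loop T = G/(1+GH).
Numerator: G_num * H_den = 0.5.
Denominator: G_den * H_den + G_num * H_num = (s + 0.1) + (1) = s + 1.1.
T(s) = (0.5)/(s + 1.1)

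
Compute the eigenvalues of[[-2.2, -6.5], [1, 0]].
Eigenvalues solve det(λI - A) = 0.
Characteristic polynomial: λ^2 + 2.2*λ + 6.5 = 0.
Roots: -1.1 + 2.3j, -1.1 - 2.3j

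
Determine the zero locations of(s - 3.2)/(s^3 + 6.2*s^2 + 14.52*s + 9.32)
Set numerator = 0: s - 3.2 = 0 → Zeros: 3.2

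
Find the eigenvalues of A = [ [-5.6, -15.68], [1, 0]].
Eigenvalues solve det(λI - A) = 0.
Characteristic polynomial: λ^2 + 5.6*λ + 15.68 = 0.
Roots: -2.8 + 2.8j, -2.8 - 2.8j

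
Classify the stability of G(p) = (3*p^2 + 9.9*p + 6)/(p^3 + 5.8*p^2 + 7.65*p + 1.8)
Denominator: p^3 + 5.8*p^2 + 7.65*p + 1.8 = (p + 0.3)(p + 4)(p + 1.5). Poles: -0.3, -1.5, -4. Stable (all poles in LHP)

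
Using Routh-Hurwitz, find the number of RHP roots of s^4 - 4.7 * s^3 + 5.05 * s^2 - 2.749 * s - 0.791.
Routh array:
s^4: [1, 5.05, -0.791]; s^3: [-4.7, -2.749]; s^2: [4.46511, -0.791]; s^1: [-3.58161]; s^0: [-0.791]
First column: [1, -4.7, 4.46511, -3.58161, -0.791]. Sign changes = RHP roots = 3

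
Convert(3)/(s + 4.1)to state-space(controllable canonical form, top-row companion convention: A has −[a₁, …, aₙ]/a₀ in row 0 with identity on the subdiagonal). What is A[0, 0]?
Reachable canonical form for den = s + 4.1: top row of A = -[a₁,a₂,...,aₙ]/a₀, ones on the subdiagonal, zeros elsewhere.
A = [[-4.1]].
A[0,0] = -4.1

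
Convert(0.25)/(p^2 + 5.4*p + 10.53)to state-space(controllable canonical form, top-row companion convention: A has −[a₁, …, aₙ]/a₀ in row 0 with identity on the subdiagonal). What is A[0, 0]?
Reachable canonical form for den = p^2 + 5.4*p + 10.53: top row of A = -[a₁,a₂,...,aₙ]/a₀, ones on the subdiagonal, zeros elsewhere.
A = [[-5.4, -10.53], [1, 0]].
A[0,0] = -5.4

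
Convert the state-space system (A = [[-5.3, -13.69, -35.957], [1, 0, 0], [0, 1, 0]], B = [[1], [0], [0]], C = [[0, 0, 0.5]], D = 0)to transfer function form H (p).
H(p) = C(pI - A)⁻¹B + D.
Characteristic polynomial det(pI - A) = p^3 + 5.3*p^2 + 13.69*p + 35.957.
Numerator from C·adj(pI-A)·B + D·det(pI-A) = 0.5.
H(p) = (0.5)/(p^3 + 5.3*p^2 + 13.69*p + 35.957)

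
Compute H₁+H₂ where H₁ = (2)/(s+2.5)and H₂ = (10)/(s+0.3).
Parallel: H = H₁ + H₂ = (n₁·d₂ + n₂·d₁)/(d₁·d₂).
n₁·d₂ = 2*s + 0.6. n₂·d₁ = 10*s + 25. Sum = 12*s + 25.6. d₁·d₂ = s^2 + 2.8*s + 0.75.
H(s) = (12*s + 25.6)/(s^2 + 2.8*s + 0.75)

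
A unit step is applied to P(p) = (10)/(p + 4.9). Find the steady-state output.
FVT: lim_{t→∞} y(t) = lim_{p→0} p*Y(p) where Y(p) = P(p)/p.
= lim_{p→0} P(p) = P(0) = num(0)/den(0) = 10/4.9 = 2.041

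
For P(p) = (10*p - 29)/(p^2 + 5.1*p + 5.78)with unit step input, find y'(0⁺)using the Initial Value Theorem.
IVT: y'(0⁺) = lim_{p→∞} p²·Y(p) = lim_{p→∞} p·P(p).
deg(num) = 1, deg(den) = 2, relative degree = 1, so p·P(p) → (leading num)/(leading den) = 10/1 = 10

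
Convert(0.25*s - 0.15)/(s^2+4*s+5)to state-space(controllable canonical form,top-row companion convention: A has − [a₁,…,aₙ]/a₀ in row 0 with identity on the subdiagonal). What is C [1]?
Reachable canonical form: C = numerator coefficients (right-aligned, zero-padded to length n).
num = 0.25*s - 0.15, C = [[0.25, -0.15]].
C[1] = -0.15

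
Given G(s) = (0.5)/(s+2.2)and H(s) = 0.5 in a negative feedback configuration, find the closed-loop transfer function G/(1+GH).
Closed-loop T = G/(1+GH).
Numerator: G_num * H_den = 0.5.
Denominator: G_den * H_den + G_num * H_num = (s + 2.2) + (0.25) = s + 2.45.
T(s) = (0.5)/(s + 2.45)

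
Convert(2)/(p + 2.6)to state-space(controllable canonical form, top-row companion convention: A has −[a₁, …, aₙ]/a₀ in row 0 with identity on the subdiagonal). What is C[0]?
Reachable canonical form: C = numerator coefficients (right-aligned, zero-padded to length n).
num = 2, C = [[2]].
C[0] = 2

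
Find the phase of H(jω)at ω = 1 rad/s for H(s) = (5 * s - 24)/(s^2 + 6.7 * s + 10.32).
Substitute s = j*1: H(j1) = -1.44347 + 1.57416j.
∠H(j1) = atan2(Im, Re) = atan2(1.57416, -1.44347) = 132.52°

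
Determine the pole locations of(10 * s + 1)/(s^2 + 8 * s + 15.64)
Set denominator = 0: s^2 + 8*s + 15.64 = (s + 3.4)(s + 4.6) = 0 → Poles: -3.4, -4.6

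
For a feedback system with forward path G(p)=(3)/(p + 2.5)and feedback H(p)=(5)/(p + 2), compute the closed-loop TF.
Closed-loop T = G/(1+GH).
Numerator: G_num * H_den = 3*p + 6.
Denominator: G_den * H_den + G_num * H_num = (p^2 + 4.5*p + 5) + (15) = p^2 + 4.5*p + 20.
T(p) = (3*p + 6)/(p^2 + 4.5*p + 20)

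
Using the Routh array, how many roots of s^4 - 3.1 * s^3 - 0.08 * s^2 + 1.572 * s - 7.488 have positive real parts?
Routh array:
s^4: [1, -0.08, -7.488]; s^3: [-3.1, 1.572]; s^2: [0.427097, -7.488]; s^1: [-52.7782]; s^0: [-7.488]
First column: [1, -3.1, 0.427097, -52.7782, -7.488]. Sign changes = RHP roots = 3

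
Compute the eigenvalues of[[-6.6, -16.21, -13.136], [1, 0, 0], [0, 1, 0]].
Eigenvalues solve det(λI - A) = 0.
Characteristic polynomial: λ^3 + 6.6*λ^2 + 16.21*λ + 13.136 = 0.
Factor: (λ + 1.6)(λ^2 + 5*λ + 8.21) = 0.
Roots: -1.6, -2.5 + 1.4j, -2.5 - 1.4j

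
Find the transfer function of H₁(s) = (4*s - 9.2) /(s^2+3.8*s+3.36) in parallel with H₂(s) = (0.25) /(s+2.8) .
Parallel: H = H₁ + H₂ = (n₁·d₂ + n₂·d₁)/(d₁·d₂).
n₁·d₂ = 4*s^2 + 2*s - 25.76. n₂·d₁ = 0.25*s^2 + 0.95*s + 0.84. Sum = 4.25*s^2 + 2.95*s - 24.92. d₁·d₂ = s^3 + 6.6*s^2 + 14*s + 9.408.
H(s) = (4.25*s^2 + 2.95*s - 24.92)/(s^3 + 6.6*s^2 + 14*s + 9.408)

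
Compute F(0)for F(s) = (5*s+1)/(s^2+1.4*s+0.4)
DC gain = F(0) = num(0)/den(0) = 1/0.4 = 2.5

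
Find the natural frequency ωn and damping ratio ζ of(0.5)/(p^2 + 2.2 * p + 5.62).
Underdamped: complex pole -1.1 + 2.1j. ωn = |pole| = 2.371, ζ = -Re(pole)/ωn = 0.464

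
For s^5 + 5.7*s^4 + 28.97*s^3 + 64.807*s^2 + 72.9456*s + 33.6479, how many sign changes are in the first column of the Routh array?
Routh array:
s^5: [1, 28.97, 72.9456]; s^4: [5.7, 64.807, 33.6479]; s^3: [17.6004, 67.0425]; s^2: [43.0948, 33.6479]; s^1: [53.3003]; s^0: [33.6479]
First column: [1, 5.7, 17.6004, 43.0948, 53.3003, 33.6479]. Sign changes = 0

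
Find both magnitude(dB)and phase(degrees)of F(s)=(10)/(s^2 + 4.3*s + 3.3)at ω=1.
Substitute s = j*1: F(j1) = 0.967199 - 1.80824j.
|F| = 20*log₁₀(sqrt(Re²+Im²)) = 6.24 dB.
∠F = atan2(Im, Re) = -61.86°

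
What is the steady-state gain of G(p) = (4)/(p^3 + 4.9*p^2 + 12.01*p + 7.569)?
DC gain = G(0) = num(0)/den(0) = 4/7.569 = 0.5285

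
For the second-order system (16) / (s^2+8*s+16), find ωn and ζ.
Standard form: ωn²/(s²+2ζωn·s+ωn²).
const=16=ωn² → ωn=4, s coeff=8=2ζωn → ζ=1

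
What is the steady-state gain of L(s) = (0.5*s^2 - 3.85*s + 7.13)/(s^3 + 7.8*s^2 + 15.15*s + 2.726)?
DC gain = L(0) = num(0)/den(0) = 7.13/2.726 = 2.616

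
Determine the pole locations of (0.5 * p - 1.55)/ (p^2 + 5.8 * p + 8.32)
Set denominator = 0: p^2 + 5.8*p + 8.32 = (p + 2.6)(p + 3.2) = 0 → Poles: -2.6, -3.2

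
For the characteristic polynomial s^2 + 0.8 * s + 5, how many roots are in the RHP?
Poles: -0.4 + 2.2j, -0.4 - 2.2j. RHP poles (Re>0): 0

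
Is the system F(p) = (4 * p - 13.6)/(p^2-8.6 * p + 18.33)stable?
Denominator: p^2 - 8.6*p + 18.33 = (p - 3.9)(p - 4.7). Poles: 3.9, 4.7. All Re(p)<0: No (unstable)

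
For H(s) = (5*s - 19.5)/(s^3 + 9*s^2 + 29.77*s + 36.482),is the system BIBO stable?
Denominator: s^3 + 9*s^2 + 29.77*s + 36.482 = (s + 3.4)(s^2 + 5.6*s + 10.73). Poles: -2.8 + 1.7j, -2.8 - 1.7j, -3.4. All Re(p)<0: Yes (stable)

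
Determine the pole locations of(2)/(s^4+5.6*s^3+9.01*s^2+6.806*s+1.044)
Set denominator = 0: s^4 + 5.6*s^3 + 9.01*s^2 + 6.806*s + 1.044 = (s + 0.2)(s + 3.6)(s^2 + 1.8*s + 1.45) = 0 → Poles: -0.2, -0.9 + 0.8j, -0.9 - 0.8j, -3.6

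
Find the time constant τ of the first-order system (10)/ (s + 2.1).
First-order system: τ = -1/pole. Pole = -2.1. τ = -1/(-2.1) = 0.4762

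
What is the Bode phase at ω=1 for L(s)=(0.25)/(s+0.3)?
Substitute s = j*1: L(j1) = 0.0688073 - 0.229358j.
∠L(j1) = atan2(Im, Re) = atan2(-0.229358, 0.0688073) = -73.30°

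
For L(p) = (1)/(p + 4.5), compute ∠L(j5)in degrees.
Substitute p = j*5: L(j5) = 0.0994475 - 0.110497j.
∠L(j5) = atan2(Im, Re) = atan2(-0.110497, 0.0994475) = -48.01°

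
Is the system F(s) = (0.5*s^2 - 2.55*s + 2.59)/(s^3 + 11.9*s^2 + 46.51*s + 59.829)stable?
Denominator: s^3 + 11.9*s^2 + 46.51*s + 59.829 = (s + 3.7)(s + 4.9)(s + 3.3). Poles: -3.3, -3.7, -4.9. All Re(p)<0: Yes (stable)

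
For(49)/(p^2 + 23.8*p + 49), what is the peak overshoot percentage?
Standard form: ωn²/(p²+2ζωn·p+ωn²) → ωn = 7, ζ = 1.7.
ζ ≥ 1, so the response is non-oscillatory: peak overshoot = 0%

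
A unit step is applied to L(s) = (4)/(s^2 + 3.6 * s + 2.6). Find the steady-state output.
FVT: lim_{t→∞} y(t) = lim_{s→0} s*Y(s) where Y(s) = L(s)/s.
= lim_{s→0} L(s) = L(0) = num(0)/den(0) = 4/2.6 = 1.538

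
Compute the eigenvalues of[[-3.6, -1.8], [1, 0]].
Eigenvalues solve det(λI - A) = 0.
Characteristic polynomial: λ^2 + 3.6*λ + 1.8 = 0.
Factor: (λ + 3)(λ + 0.6) = 0.
Roots: -0.6, -3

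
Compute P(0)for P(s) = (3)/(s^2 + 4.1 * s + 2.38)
DC gain = P(0) = num(0)/den(0) = 3/2.38 = 1.261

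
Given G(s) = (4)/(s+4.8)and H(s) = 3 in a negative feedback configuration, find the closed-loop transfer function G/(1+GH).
Closed-loop T = G/(1+GH).
Numerator: G_num * H_den = 4.
Denominator: G_den * H_den + G_num * H_num = (s + 4.8) + (12) = s + 16.8.
T(s) = (4)/(s + 16.8)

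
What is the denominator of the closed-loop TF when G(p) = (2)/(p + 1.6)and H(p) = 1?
Characteristic poly = G_den * H_den + G_num * H_num = (p + 1.6) + (2) = p + 3.6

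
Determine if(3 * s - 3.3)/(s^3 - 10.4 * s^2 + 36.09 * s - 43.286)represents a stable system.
Denominator: s^3 - 10.4*s^2 + 36.09*s - 43.286 = (s - 4.6)(s^2 - 5.8*s + 9.41). Poles: 2.9 + 1j, 2.9 - 1j, 4.6. All Re(p)<0: No (unstable)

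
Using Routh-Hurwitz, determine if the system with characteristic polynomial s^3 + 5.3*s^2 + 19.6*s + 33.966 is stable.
Routh array:
s^3: [1, 19.6]; s^2: [5.3, 33.966]; s^1: [13.1913]; s^0: [33.966]
First column: [1, 5.3, 13.1913, 33.966]. Sign changes = 0.
Yes, stable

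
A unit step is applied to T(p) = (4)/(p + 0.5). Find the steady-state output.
FVT: lim_{t→∞} y(t) = lim_{p→0} p*Y(p) where Y(p) = T(p)/p.
= lim_{p→0} T(p) = T(0) = num(0)/den(0) = 4/0.5 = 8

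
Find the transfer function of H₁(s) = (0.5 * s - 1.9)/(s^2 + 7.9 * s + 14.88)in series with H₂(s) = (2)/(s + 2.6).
Series: H = H₁ · H₂ = (n₁·n₂)/(d₁·d₂).
Num: n₁·n₂ = s - 3.8. Den: d₁·d₂ = s^3 + 10.5*s^2 + 35.42*s + 38.688.
H(s) = (s - 3.8)/(s^3 + 10.5*s^2 + 35.42*s + 38.688)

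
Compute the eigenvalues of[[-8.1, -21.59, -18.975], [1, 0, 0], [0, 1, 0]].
Eigenvalues solve det(λI - A) = 0.
Characteristic polynomial: λ^3 + 8.1*λ^2 + 21.59*λ + 18.975 = 0.
Factor: (λ + 3.3)(λ + 2.3)(λ + 2.5) = 0.
Roots: -2.3, -2.5, -3.3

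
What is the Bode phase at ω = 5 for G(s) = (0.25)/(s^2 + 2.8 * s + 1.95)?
Substitute s = j*5: G(j5) = -0.00792311 - 0.0048123j.
∠G(j5) = atan2(Im, Re) = atan2(-0.0048123, -0.00792311) = -148.73°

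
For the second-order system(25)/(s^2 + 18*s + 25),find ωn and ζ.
Standard form: ωn²/(s²+2ζωn·s+ωn²).
const=25=ωn² → ωn=5, s coeff=18=2ζωn → ζ=1.8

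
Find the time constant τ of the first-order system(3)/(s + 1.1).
First-order system: τ = -1/pole. Pole = -1.1. τ = -1/(-1.1) = 0.9091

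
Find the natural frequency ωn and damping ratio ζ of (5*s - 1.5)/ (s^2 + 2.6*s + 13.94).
Underdamped: complex pole -1.3 + 3.5j. ωn = |pole| = 3.734, ζ = -Re(pole)/ωn = 0.3482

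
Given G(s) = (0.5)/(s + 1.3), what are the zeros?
Numerator is a nonzero constant (0.5) → Zeros: none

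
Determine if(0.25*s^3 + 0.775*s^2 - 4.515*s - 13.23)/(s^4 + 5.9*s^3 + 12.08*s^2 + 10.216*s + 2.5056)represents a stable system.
Denominator: s^4 + 5.9*s^3 + 12.08*s^2 + 10.216*s + 2.5056 = (s + 2.7)(s + 0.4)(s^2 + 2.8*s + 2.32). Poles: -0.4, -1.4 + 0.6j, -1.4 - 0.6j, -2.7. All Re(p)<0: Yes (stable)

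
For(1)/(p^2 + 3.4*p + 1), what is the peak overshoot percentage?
Standard form: ωn²/(p²+2ζωn·p+ωn²) → ωn = 1, ζ = 1.7.
ζ ≥ 1, so the response is non-oscillatory: peak overshoot = 0%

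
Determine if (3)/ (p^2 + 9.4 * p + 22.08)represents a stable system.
Denominator: p^2 + 9.4*p + 22.08 = (p + 4.6)(p + 4.8). Poles: -4.6, -4.8. All Re(p)<0: Yes (stable)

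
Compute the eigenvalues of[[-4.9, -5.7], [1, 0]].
Eigenvalues solve det(λI - A) = 0.
Characteristic polynomial: λ^2 + 4.9*λ + 5.7 = 0.
Factor: (λ + 1.9)(λ + 3) = 0.
Roots: -1.9, -3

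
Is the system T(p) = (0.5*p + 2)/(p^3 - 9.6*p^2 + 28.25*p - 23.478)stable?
Denominator: p^3 - 9.6*p^2 + 28.25*p - 23.478 = (p - 4.3)(p - 1.4)(p - 3.9). Poles: 1.4, 3.9, 4.3. All Re(p)<0: No (unstable)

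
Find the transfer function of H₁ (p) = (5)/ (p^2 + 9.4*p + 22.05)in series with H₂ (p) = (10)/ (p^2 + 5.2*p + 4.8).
Series: H = H₁ · H₂ = (n₁·n₂)/(d₁·d₂).
Num: n₁·n₂ = 50. Den: d₁·d₂ = p^4 + 14.6*p^3 + 75.73*p^2 + 159.78*p + 105.84.
H(p) = (50)/(p^4 + 14.6*p^3 + 75.73*p^2 + 159.78*p + 105.84)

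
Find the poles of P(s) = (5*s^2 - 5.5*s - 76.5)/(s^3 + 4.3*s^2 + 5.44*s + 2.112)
Set denominator = 0: s^3 + 4.3*s^2 + 5.44*s + 2.112 = (s + 0.8)(s + 1.1)(s + 2.4) = 0 → Poles: -0.8, -1.1, -2.4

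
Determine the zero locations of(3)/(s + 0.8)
Numerator is a nonzero constant (3) → Zeros: none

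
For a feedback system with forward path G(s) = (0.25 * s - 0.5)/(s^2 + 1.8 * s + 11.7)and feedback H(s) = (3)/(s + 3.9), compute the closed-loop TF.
Closed-loop T = G/(1+GH).
Numerator: G_num * H_den = 0.25*s^2 + 0.475*s - 1.95.
Denominator: G_den * H_den + G_num * H_num = (s^3 + 5.7*s^2 + 18.72*s + 45.63) + (0.75*s - 1.5) = s^3 + 5.7*s^2 + 19.47*s + 44.13.
T(s) = (0.25*s^2 + 0.475*s - 1.95)/(s^3 + 5.7*s^2 + 19.47*s + 44.13)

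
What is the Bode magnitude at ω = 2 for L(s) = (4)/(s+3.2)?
Substitute s = j*2: L(j2) = 0.898876 - 0.561798j.
|L(j2)| = sqrt(Re² + Im²) = 1.06.
20*log₁₀(1.06) = 0.51 dB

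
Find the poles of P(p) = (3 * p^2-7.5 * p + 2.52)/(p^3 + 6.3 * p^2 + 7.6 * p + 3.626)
Set denominator = 0: p^3 + 6.3*p^2 + 7.6*p + 3.626 = (p + 4.9)(p^2 + 1.4*p + 0.74) = 0 → Poles: -0.7 + 0.5j, -0.7 - 0.5j, -4.9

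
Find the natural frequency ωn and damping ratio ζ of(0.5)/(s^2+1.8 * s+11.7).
Underdamped: complex pole -0.9 + 3.3j. ωn = |pole| = 3.421, ζ = -Re(pole)/ωn = 0.2631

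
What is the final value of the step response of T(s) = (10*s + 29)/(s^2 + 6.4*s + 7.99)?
FVT: lim_{t→∞} y(t) = lim_{s→0} s*Y(s) where Y(s) = T(s)/s.
= lim_{s→0} T(s) = T(0) = num(0)/den(0) = 29/7.99 = 3.63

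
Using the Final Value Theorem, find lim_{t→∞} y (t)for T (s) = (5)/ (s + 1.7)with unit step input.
FVT: lim_{t→∞} y(t) = lim_{s→0} s*Y(s) where Y(s) = T(s)/s.
= lim_{s→0} T(s) = T(0) = num(0)/den(0) = 5/1.7 = 2.941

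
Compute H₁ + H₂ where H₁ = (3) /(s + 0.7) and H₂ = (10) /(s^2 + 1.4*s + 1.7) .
Parallel: H = H₁ + H₂ = (n₁·d₂ + n₂·d₁)/(d₁·d₂).
n₁·d₂ = 3*s^2 + 4.2*s + 5.1. n₂·d₁ = 10*s + 7. Sum = 3*s^2 + 14.2*s + 12.1. d₁·d₂ = s^3 + 2.1*s^2 + 2.68*s + 1.19.
H(s) = (3*s^2 + 14.2*s + 12.1)/(s^3 + 2.1*s^2 + 2.68*s + 1.19)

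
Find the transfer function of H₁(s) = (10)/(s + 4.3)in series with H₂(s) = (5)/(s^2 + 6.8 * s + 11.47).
Series: H = H₁ · H₂ = (n₁·n₂)/(d₁·d₂).
Num: n₁·n₂ = 50. Den: d₁·d₂ = s^3 + 11.1*s^2 + 40.71*s + 49.321.
H(s) = (50)/(s^3 + 11.1*s^2 + 40.71*s + 49.321)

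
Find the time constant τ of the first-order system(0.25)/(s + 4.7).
First-order system: τ = -1/pole. Pole = -4.7. τ = -1/(-4.7) = 0.2128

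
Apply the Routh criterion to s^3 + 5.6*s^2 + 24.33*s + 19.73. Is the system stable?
Routh array:
s^3: [1, 24.33]; s^2: [5.6, 19.73]; s^1: [20.8068]; s^0: [19.73]
First column: [1, 5.6, 20.8068, 19.73]. Sign changes = 0.
Yes, stable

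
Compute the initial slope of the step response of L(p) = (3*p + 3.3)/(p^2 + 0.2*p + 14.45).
IVT: y'(0⁺) = lim_{p→∞} p²·Y(p) = lim_{p→∞} p·L(p).
deg(num) = 1, deg(den) = 2, relative degree = 1, so p·L(p) → (leading num)/(leading den) = 3/1 = 3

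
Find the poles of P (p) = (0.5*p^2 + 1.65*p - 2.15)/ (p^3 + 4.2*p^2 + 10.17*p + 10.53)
Set denominator = 0: p^3 + 4.2*p^2 + 10.17*p + 10.53 = (p + 1.8)(p^2 + 2.4*p + 5.85) = 0 → Poles: -1.2 + 2.1j, -1.2 - 2.1j, -1.8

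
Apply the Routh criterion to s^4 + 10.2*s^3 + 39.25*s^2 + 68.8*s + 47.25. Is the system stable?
Routh array:
s^4: [1, 39.25, 47.25]; s^3: [10.2, 68.8]; s^2: [32.5049, 47.25]; s^1: [53.973]; s^0: [47.25]
First column: [1, 10.2, 32.5049, 53.973, 47.25]. Sign changes = 0.
Yes, stable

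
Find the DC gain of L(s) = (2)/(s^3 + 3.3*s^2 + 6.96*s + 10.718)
DC gain = L(0) = num(0)/den(0) = 2/10.718 = 0.1866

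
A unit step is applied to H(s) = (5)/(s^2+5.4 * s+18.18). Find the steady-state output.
FVT: lim_{t→∞} y(t) = lim_{s→0} s*Y(s) where Y(s) = H(s)/s.
= lim_{s→0} H(s) = H(0) = num(0)/den(0) = 5/18.18 = 0.275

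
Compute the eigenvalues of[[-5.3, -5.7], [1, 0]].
Eigenvalues solve det(λI - A) = 0.
Characteristic polynomial: λ^2 + 5.3*λ + 5.7 = 0.
Factor: (λ + 3.8)(λ + 1.5) = 0.
Roots: -1.5, -3.8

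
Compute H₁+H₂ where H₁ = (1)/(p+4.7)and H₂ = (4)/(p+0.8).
Parallel: H = H₁ + H₂ = (n₁·d₂ + n₂·d₁)/(d₁·d₂).
n₁·d₂ = p + 0.8. n₂·d₁ = 4*p + 18.8. Sum = 5*p + 19.6. d₁·d₂ = p^2 + 5.5*p + 3.76.
H(p) = (5*p + 19.6)/(p^2 + 5.5*p + 3.76)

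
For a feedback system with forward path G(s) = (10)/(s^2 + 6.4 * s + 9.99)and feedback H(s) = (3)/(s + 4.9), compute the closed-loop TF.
Closed-loop T = G/(1+GH).
Numerator: G_num * H_den = 10*s + 49.
Denominator: G_den * H_den + G_num * H_num = (s^3 + 11.3*s^2 + 41.35*s + 48.951) + (30) = s^3 + 11.3*s^2 + 41.35*s + 78.951.
T(s) = (10*s + 49)/(s^3 + 11.3*s^2 + 41.35*s + 78.951)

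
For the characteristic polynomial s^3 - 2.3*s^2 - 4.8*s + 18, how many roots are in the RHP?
s^3 - 2.3*s^2 - 4.8*s + 18 = (s + 2.5)(s^2 - 4.8*s + 7.2). Poles: -2.5, 2.4 + 1.2j, 2.4 - 1.2j. RHP poles (Re>0): 2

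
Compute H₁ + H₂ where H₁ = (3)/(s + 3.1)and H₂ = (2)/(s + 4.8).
Parallel: H = H₁ + H₂ = (n₁·d₂ + n₂·d₁)/(d₁·d₂).
n₁·d₂ = 3*s + 14.4. n₂·d₁ = 2*s + 6.2. Sum = 5*s + 20.6. d₁·d₂ = s^2 + 7.9*s + 14.88.
H(s) = (5*s + 20.6)/(s^2 + 7.9*s + 14.88)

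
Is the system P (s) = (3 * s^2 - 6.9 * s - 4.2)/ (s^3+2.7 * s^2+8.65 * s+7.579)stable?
Denominator: s^3 + 2.7*s^2 + 8.65*s + 7.579 = (s + 1.1)(s^2 + 1.6*s + 6.89). Poles: -0.8 + 2.5j, -0.8 - 2.5j, -1.1. All Re(p)<0: Yes (stable)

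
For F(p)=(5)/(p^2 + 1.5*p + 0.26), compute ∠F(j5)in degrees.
Substitute p = j*5: F(j5) = -0.185092 - 0.056111j.
∠F(j5) = atan2(Im, Re) = atan2(-0.056111, -0.185092) = -163.14°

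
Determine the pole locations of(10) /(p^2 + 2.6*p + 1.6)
Set denominator = 0: p^2 + 2.6*p + 1.6 = (p + 1.6)(p + 1) = 0 → Poles: -1, -1.6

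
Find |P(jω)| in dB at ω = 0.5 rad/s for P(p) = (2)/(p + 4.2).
Substitute p = j*0.5: P(j0.5) = 0.469536 - 0.0558971j.
|P(j0.5)| = sqrt(Re² + Im²) = 0.4729.
20*log₁₀(0.4729) = -6.51 dB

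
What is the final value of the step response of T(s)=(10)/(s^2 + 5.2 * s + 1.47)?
FVT: lim_{t→∞} y(t) = lim_{s→0} s*Y(s) where Y(s) = T(s)/s.
= lim_{s→0} T(s) = T(0) = num(0)/den(0) = 10/1.47 = 6.803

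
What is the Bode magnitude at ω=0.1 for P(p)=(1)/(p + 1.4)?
Substitute p = j*0.1: P(j0.1) = 0.71066 - 0.0507614j.
|P(j0.1)| = sqrt(Re² + Im²) = 0.7125.
20*log₁₀(0.7125) = -2.94 dB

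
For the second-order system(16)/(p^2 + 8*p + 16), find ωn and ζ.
Standard form: ωn²/(p²+2ζωn·p+ωn²).
const=16=ωn² → ωn=4, p coeff=8=2ζωn → ζ=1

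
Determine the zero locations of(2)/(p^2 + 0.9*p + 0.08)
Numerator is a nonzero constant (2) → Zeros: none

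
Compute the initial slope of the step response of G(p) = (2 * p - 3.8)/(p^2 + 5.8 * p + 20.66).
IVT: y'(0⁺) = lim_{p→∞} p²·Y(p) = lim_{p→∞} p·G(p).
deg(num) = 1, deg(den) = 2, relative degree = 1, so p·G(p) → (leading num)/(leading den) = 2/1 = 2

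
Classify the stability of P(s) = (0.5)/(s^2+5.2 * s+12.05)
Denominator: s^2 + 5.2*s + 12.05. Poles: -2.6 + 2.3j, -2.6 - 2.3j. Stable (all poles in LHP)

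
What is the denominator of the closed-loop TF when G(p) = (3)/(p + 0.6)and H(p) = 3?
Characteristic poly = G_den * H_den + G_num * H_num = (p + 0.6) + (9) = p + 9.6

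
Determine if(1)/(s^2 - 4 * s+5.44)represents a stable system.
Denominator: s^2 - 4*s + 5.44. Poles: 2 + 1.2j, 2 - 1.2j. All Re(p)<0: No (unstable)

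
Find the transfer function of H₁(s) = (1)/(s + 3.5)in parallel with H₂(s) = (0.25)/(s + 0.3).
Parallel: H = H₁ + H₂ = (n₁·d₂ + n₂·d₁)/(d₁·d₂).
n₁·d₂ = s + 0.3. n₂·d₁ = 0.25*s + 0.875. Sum = 1.25*s + 1.175. d₁·d₂ = s^2 + 3.8*s + 1.05.
H(s) = (1.25*s + 1.175)/(s^2 + 3.8*s + 1.05)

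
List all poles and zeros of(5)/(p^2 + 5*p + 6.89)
Set denominator = 0: p^2 + 5*p + 6.89 = 0 → Poles: -2.5 + 0.8j, -2.5 - 0.8j
Numerator is a nonzero constant (5) → Zeros: none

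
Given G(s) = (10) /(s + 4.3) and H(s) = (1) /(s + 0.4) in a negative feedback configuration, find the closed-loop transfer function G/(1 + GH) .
Closed-loop T = G/(1+GH).
Numerator: G_num * H_den = 10*s + 4.
Denominator: G_den * H_den + G_num * H_num = (s^2 + 4.7*s + 1.72) + (10) = s^2 + 4.7*s + 11.72.
T(s) = (10*s + 4)/(s^2 + 4.7*s + 11.72)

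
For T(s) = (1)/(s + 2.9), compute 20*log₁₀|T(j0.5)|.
Substitute s = j*0.5: T(j0.5) = 0.334873 - 0.0577367j.
|T(j0.5)| = sqrt(Re² + Im²) = 0.3398.
20*log₁₀(0.3398) = -9.38 dB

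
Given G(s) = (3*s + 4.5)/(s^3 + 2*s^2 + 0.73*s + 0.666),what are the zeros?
Set numerator = 0: 3*s + 4.5 = 0 → Zeros: -1.5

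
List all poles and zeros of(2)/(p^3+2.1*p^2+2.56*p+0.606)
Set denominator = 0: p^3 + 2.1*p^2 + 2.56*p + 0.606 = (p + 0.3)(p^2 + 1.8*p + 2.02) = 0 → Poles: -0.3, -0.9 + 1.1j, -0.9 - 1.1j
Numerator is a nonzero constant (2) → Zeros: none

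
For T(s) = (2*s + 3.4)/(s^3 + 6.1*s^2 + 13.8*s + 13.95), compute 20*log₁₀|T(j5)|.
Substitute s = j*5: T(j5) = -0.0461699 - 0.0535149j.
|T(j5)| = sqrt(Re² + Im²) = 0.07068.
20*log₁₀(0.07068) = -23.01 dB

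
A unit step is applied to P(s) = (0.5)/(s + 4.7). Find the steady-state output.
FVT: lim_{t→∞} y(t) = lim_{s→0} s*Y(s) where Y(s) = P(s)/s.
= lim_{s→0} P(s) = P(0) = num(0)/den(0) = 0.5/4.7 = 0.1064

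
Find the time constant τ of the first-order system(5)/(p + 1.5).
First-order system: τ = -1/pole. Pole = -1.5. τ = -1/(-1.5) = 0.6667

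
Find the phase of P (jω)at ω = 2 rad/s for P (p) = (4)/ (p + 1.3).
Substitute p = j*2: P(j2) = 0.913884 - 1.40598j.
∠P(j2) = atan2(Im, Re) = atan2(-1.40598, 0.913884) = -56.98°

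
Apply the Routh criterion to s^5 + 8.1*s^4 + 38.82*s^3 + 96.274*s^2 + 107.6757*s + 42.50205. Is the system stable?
Routh array:
s^5: [1, 38.82, 107.6757]; s^4: [8.1, 96.274, 42.50205]; s^3: [26.9343, 102.429]; s^2: [65.4705, 42.50205]; s^1: [84.9433]; s^0: [42.50205]
First column: [1, 8.1, 26.9343, 65.4705, 84.9433, 42.50205]. Sign changes = 0.
Yes, stable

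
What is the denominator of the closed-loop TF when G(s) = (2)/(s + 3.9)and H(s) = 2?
Characteristic poly = G_den * H_den + G_num * H_num = (s + 3.9) + (4) = s + 7.9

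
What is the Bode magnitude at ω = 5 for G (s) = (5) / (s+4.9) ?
Substitute s = j*5: G(j5) = 0.499898 - 0.5101j.
|G(j5)| = sqrt(Re² + Im²) = 0.7142.
20*log₁₀(0.7142) = -2.92 dB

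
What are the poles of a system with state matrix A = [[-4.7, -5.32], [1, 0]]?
Eigenvalues solve det(λI - A) = 0.
Characteristic polynomial: λ^2 + 4.7*λ + 5.32 = 0.
Factor: (λ + 1.9)(λ + 2.8) = 0.
Roots: -1.9, -2.8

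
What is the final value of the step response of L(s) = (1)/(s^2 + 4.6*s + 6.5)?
FVT: lim_{t→∞} y(t) = lim_{s→0} s*Y(s) where Y(s) = L(s)/s.
= lim_{s→0} L(s) = L(0) = num(0)/den(0) = 1/6.5 = 0.1538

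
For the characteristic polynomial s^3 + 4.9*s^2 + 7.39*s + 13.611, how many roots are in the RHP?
s^3 + 4.9*s^2 + 7.39*s + 13.611 = (s + 3.9)(s^2 + s + 3.49). Poles: -0.5 + 1.8j, -0.5 - 1.8j, -3.9. RHP poles (Re>0): 0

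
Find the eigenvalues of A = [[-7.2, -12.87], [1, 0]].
Eigenvalues solve det(λI - A) = 0.
Characteristic polynomial: λ^2 + 7.2*λ + 12.87 = 0.
Factor: (λ + 3.9)(λ + 3.3) = 0.
Roots: -3.3, -3.9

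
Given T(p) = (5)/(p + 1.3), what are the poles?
Set denominator = 0: p + 1.3 = 0 → Poles: -1.3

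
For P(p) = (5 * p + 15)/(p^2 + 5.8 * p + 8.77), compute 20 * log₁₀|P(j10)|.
Substitute p = j*10: P(j10) = 0.131048 - 0.464751j.
|P(j10)| = sqrt(Re² + Im²) = 0.4829.
20*log₁₀(0.4829) = -6.32 dB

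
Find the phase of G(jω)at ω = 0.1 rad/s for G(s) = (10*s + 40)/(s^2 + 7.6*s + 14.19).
Substitute s = j*0.1: G(j0.1) = 2.81656 - 0.0804364j.
∠G(j0.1) = atan2(Im, Re) = atan2(-0.0804364, 2.81656) = -1.64°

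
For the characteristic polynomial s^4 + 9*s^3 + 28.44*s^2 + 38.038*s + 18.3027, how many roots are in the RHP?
s^4 + 9*s^3 + 28.44*s^2 + 38.038*s + 18.3027 = (s + 3.9)(s + 1.3)(s + 1.9)(s + 1.9). Poles: -1.3, -1.9, -1.9, -3.9. RHP poles (Re>0): 0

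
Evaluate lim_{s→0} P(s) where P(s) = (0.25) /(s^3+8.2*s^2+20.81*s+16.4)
DC gain = P(0) = num(0)/den(0) = 0.25/16.4 = 0.01524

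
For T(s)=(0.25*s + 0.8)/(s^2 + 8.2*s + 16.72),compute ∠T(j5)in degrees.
Substitute s = j*5: T(j5) = 0.025507 - 0.0246634j.
∠T(j5) = atan2(Im, Re) = atan2(-0.0246634, 0.025507) = -44.04°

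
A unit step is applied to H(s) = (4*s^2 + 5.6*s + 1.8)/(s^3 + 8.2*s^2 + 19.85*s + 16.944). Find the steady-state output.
FVT: lim_{t→∞} y(t) = lim_{s→0} s*Y(s) where Y(s) = H(s)/s.
= lim_{s→0} H(s) = H(0) = num(0)/den(0) = 1.8/16.944 = 0.1062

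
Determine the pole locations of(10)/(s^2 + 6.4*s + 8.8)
Set denominator = 0: s^2 + 6.4*s + 8.8 = (s + 4.4)(s + 2) = 0 → Poles: -2, -4.4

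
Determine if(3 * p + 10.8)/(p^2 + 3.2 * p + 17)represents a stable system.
Denominator: p^2 + 3.2*p + 17. Poles: -1.6 + 3.8j, -1.6 - 3.8j. All Re(p)<0: Yes (stable)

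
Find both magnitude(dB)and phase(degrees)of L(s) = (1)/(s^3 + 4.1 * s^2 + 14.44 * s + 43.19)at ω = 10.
Substitute s = j*10: L(j10) = -0.000423274 + 0.000987306j.
|L| = 20*log₁₀(sqrt(Re²+Im²)) = -59.38 dB.
∠L = atan2(Im, Re) = 113.21° (principal value).
Summing the individual angle contributions Σ∠(j10 − zᵢ) − Σ∠(j10 − pₖ) over the 0 zero(s) and 3 pole(s), each followed continuously from ω = 0 (DC phase referenced to (−180°, 180°]), gives -246.79°, i.e. the principal value - 360°. Continuous Bode phase = -246.79°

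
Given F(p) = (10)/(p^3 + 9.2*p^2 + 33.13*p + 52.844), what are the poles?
Set denominator = 0: p^3 + 9.2*p^2 + 33.13*p + 52.844 = (p + 4.4)(p^2 + 4.8*p + 12.01) = 0 → Poles: -2.4 + 2.5j, -2.4 - 2.5j, -4.4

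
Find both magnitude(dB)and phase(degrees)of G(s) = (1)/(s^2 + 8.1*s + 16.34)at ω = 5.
Substitute s = j*5: G(j5) = -0.00504884 - 0.0236118j.
|G| = 20*log₁₀(sqrt(Re²+Im²)) = -32.34 dB.
∠G = atan2(Im, Re) = -102.07°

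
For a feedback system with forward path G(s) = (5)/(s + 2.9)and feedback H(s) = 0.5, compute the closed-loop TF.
Closed-loop T = G/(1+GH).
Numerator: G_num * H_den = 5.
Denominator: G_den * H_den + G_num * H_num = (s + 2.9) + (2.5) = s + 5.4.
T(s) = (5)/(s + 5.4)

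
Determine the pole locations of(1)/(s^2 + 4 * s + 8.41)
Set denominator = 0: s^2 + 4*s + 8.41 = 0 → Poles: -2 + 2.1j, -2 - 2.1j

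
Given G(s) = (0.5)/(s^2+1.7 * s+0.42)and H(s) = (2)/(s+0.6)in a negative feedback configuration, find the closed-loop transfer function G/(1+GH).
Closed-loop T = G/(1+GH).
Numerator: G_num * H_den = 0.5*s + 0.3.
Denominator: G_den * H_den + G_num * H_num = (s^3 + 2.3*s^2 + 1.44*s + 0.252) + (1) = s^3 + 2.3*s^2 + 1.44*s + 1.252.
T(s) = (0.5*s + 0.3)/(s^3 + 2.3*s^2 + 1.44*s + 1.252)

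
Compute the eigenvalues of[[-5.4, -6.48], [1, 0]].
Eigenvalues solve det(λI - A) = 0.
Characteristic polynomial: λ^2 + 5.4*λ + 6.48 = 0.
Factor: (λ + 3.6)(λ + 1.8) = 0.
Roots: -1.8, -3.6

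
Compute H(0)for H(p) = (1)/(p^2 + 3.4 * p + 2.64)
DC gain = H(0) = num(0)/den(0) = 1/2.64 = 0.3788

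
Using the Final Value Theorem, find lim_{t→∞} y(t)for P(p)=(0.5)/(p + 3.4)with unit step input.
FVT: lim_{t→∞} y(t) = lim_{p→0} p*Y(p) where Y(p) = P(p)/p.
= lim_{p→0} P(p) = P(0) = num(0)/den(0) = 0.5/3.4 = 0.1471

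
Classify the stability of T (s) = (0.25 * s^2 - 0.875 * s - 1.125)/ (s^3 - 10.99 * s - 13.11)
Denominator: s^3 - 10.99*s - 13.11 = (s - 3.8)(s + 2.3)(s + 1.5). Poles: -1.5, -2.3, 3.8. Unstable (1 pole(s) in RHP)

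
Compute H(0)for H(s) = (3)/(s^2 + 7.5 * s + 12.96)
DC gain = H(0) = num(0)/den(0) = 3/12.96 = 0.2315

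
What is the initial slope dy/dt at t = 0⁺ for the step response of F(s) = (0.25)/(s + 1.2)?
IVT: y'(0⁺) = lim_{s→∞} s²·Y(s) = lim_{s→∞} s·F(s).
deg(num) = 0, deg(den) = 1, relative degree = 1, so s·F(s) → (leading num)/(leading den) = 0.25/1 = 0.25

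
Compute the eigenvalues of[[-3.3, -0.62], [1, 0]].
Eigenvalues solve det(λI - A) = 0.
Characteristic polynomial: λ^2 + 3.3*λ + 0.62 = 0.
Factor: (λ + 3.1)(λ + 0.2) = 0.
Roots: -0.2, -3.1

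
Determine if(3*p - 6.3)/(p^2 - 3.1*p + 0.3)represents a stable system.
Denominator: p^2 - 3.1*p + 0.3 = (p - 0.1)(p - 3). Poles: 0.1, 3. All Re(p)<0: No (unstable)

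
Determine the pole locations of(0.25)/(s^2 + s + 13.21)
Set denominator = 0: s^2 + s + 13.21 = 0 → Poles: -0.5 + 3.6j, -0.5 - 3.6j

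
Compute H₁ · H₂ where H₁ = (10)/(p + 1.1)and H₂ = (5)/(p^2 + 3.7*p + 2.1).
Series: H = H₁ · H₂ = (n₁·n₂)/(d₁·d₂).
Num: n₁·n₂ = 50. Den: d₁·d₂ = p^3 + 4.8*p^2 + 6.17*p + 2.31.
H(p) = (50)/(p^3 + 4.8*p^2 + 6.17*p + 2.31)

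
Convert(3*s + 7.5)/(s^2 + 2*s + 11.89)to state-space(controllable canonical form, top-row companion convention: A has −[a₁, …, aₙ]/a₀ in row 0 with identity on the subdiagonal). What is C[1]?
Reachable canonical form: C = numerator coefficients (right-aligned, zero-padded to length n).
num = 3*s + 7.5, C = [[3, 7.5]].
C[1] = 7.5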